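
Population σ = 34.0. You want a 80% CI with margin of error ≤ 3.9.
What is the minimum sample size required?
n ≥ 125

For margin E ≤ 3.9:
n ≥ (z* · σ / E)²
n ≥ (1.282 · 34.0 / 3.9)²
n ≥ 124.91

Minimum n = 125 (rounding up)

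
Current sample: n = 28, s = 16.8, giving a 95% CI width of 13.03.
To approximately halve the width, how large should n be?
n ≈ 112

CI width ∝ 1/√n
To reduce width by factor 2, need √n to grow by 2 → need 2² = 4 times as many samples.

Current: n = 28, width = 13.03
New: n = 112, width ≈ 6.29

Width reduced by factor of 13.03/6.29 = 2.07.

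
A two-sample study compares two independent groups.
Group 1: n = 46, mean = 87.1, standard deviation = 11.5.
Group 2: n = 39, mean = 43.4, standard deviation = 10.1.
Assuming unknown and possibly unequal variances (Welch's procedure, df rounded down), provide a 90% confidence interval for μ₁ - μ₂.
(39.80, 47.60)

Difference: x̄₁ - x̄₂ = 43.70
SE = √(s₁²/n₁ + s₂²/n₂) = √(11.5²/46 + 10.1²/39) = 2.3432
df = 82.89 → 82 (Welch–Satterthwaite, rounded down)
t* = 1.664

CI: 43.70 ± 1.664 · 2.3432 = 43.70 ± 3.90 = (39.80, 47.60)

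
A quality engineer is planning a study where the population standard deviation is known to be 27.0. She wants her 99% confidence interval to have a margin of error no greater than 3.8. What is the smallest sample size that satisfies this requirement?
n ≥ 336

For margin E ≤ 3.8:
n ≥ (z* · σ / E)²
n ≥ (2.576 · 27.0 / 3.8)²
n ≥ 335.01

Minimum n = 336 (rounding up)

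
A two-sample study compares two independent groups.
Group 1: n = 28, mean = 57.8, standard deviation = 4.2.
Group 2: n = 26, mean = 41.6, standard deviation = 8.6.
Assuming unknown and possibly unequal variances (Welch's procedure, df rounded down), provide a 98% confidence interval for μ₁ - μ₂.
(11.66, 20.74)

Difference: x̄₁ - x̄₂ = 16.20
SE = √(s₁²/n₁ + s₂²/n₂) = √(4.2²/28 + 8.6²/26) = 1.8640
df = 35.68 → 35 (Welch–Satterthwaite, rounded down)
t* = 2.438

CI: 16.20 ± 2.438 · 1.8640 = 16.20 ± 4.54 = (11.66, 20.74)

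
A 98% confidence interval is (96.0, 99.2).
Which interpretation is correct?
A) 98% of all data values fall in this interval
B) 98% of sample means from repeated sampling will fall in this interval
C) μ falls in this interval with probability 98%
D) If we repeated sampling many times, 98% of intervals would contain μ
D

A) Wrong — a CI is about the parameter μ, not individual data values.
B) Wrong — coverage applies to intervals containing μ, not to future x̄ values.
C) Wrong — μ is fixed; the randomness lives in the interval, not in μ.
D) Correct — this is the frequentist long-run coverage interpretation.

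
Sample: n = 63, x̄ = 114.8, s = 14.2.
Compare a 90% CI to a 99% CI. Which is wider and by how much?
99% CI is wider by 3.53

df = 62
90% CI: t* = 1.670, (111.81, 117.79), width = 2 · t* · s/√n = 5.98
99% CI: t* = 2.657, (110.05, 119.55), width = 2 · t* · s/√n = 9.51

The 99% CI is wider by 9.51 - 5.98 = 3.53.
Higher confidence requires a wider interval.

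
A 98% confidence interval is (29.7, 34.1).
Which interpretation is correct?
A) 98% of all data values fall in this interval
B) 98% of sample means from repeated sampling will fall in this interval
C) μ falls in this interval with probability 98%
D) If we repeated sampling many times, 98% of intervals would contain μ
D

A) Wrong — a CI is about the parameter μ, not individual data values.
B) Wrong — coverage applies to intervals containing μ, not to future x̄ values.
C) Wrong — μ is fixed; the randomness lives in the interval, not in μ.
D) Correct — this is the frequentist long-run coverage interpretation.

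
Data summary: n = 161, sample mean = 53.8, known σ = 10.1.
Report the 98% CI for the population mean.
(51.95, 55.65)

z-interval (σ known):
z* = 2.326 for 98% confidence

Margin of error = z* · σ/√n = 2.326 · 10.1/√161 = 1.85

CI: (53.8 - 1.85, 53.8 + 1.85) = (51.95, 55.65)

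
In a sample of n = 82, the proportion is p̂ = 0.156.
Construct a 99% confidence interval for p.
(0.053, 0.259)

Proportion CI:
SE = √(p̂(1-p̂)/n) = √(0.156 · 0.844 / 82) = 0.04007

z* = 2.576
Margin = z* · SE = 2.576 · 0.04007 = 0.1032

CI: 0.156 ± 0.1032 = (0.053, 0.259)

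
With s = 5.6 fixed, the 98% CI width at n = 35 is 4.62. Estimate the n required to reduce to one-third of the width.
n ≈ 315

CI width ∝ 1/√n
To reduce width by factor 3, need √n to grow by 3 → need 3² = 9 times as many samples.

Current: n = 35, width = 4.62
New: n = 315, width ≈ 1.48

Width reduced by factor of 4.62/1.48 = 3.12.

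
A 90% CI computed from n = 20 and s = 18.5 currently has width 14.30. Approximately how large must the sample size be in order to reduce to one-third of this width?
n ≈ 180

CI width ∝ 1/√n
To reduce width by factor 3, need √n to grow by 3 → need 3² = 9 times as many samples.

Current: n = 20, width = 14.30
New: n = 180, width ≈ 4.56

Width reduced by factor of 14.30/4.56 = 3.14.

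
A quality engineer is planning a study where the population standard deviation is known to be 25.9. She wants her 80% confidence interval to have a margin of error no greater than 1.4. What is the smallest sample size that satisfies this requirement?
n ≥ 563

For margin E ≤ 1.4:
n ≥ (z* · σ / E)²
n ≥ (1.282 · 25.9 / 1.4)²
n ≥ 562.50

Minimum n = 563 (rounding up)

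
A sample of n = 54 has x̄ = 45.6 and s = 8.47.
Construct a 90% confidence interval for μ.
(43.67, 47.53)

t-interval (σ unknown):
df = n - 1 = 53
t* = 1.674 for 90% confidence

Margin of error = t* · s/√n = 1.674 · 8.47/√54 = 1.93

CI: (43.67, 47.53)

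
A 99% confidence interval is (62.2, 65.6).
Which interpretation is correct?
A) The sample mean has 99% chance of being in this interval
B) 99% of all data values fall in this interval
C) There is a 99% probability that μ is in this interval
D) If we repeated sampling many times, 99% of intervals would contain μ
D

A) Wrong — x̄ is observed and sits in the interval by construction.
B) Wrong — a CI is about the parameter μ, not individual data values.
C) Wrong — μ is fixed; the randomness lives in the interval, not in μ.
D) Correct — this is the frequentist long-run coverage interpretation.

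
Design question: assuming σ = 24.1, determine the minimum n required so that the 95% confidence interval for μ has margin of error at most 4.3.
n ≥ 121

For margin E ≤ 4.3:
n ≥ (z* · σ / E)²
n ≥ (1.960 · 24.1 / 4.3)²
n ≥ 120.67

Minimum n = 121 (rounding up)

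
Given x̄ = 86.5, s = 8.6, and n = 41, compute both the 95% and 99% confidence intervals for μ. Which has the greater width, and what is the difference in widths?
99% CI is wider by 1.83

df = 40
95% CI: t* = 2.021, (83.79, 89.21), width = 2 · t* · s/√n = 5.43
99% CI: t* = 2.704, (82.87, 90.13), width = 2 · t* · s/√n = 7.26

The 99% CI is wider by 7.26 - 5.43 = 1.83.
Higher confidence requires a wider interval.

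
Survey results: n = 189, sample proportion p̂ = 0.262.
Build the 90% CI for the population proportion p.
(0.209, 0.315)

Proportion CI:
SE = √(p̂(1-p̂)/n) = √(0.262 · 0.738 / 189) = 0.03199

z* = 1.645
Margin = z* · SE = 1.645 · 0.03199 = 0.0526

CI: 0.262 ± 0.0526 = (0.209, 0.315)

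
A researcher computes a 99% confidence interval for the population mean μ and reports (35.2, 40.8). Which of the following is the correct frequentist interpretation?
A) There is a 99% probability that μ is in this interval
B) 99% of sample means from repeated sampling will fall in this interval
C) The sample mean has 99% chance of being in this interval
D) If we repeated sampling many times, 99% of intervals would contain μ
D

A) Wrong — μ is fixed; the randomness lives in the interval, not in μ.
B) Wrong — coverage applies to intervals containing μ, not to future x̄ values.
C) Wrong — x̄ is observed and sits in the interval by construction.
D) Correct — this is the frequentist long-run coverage interpretation.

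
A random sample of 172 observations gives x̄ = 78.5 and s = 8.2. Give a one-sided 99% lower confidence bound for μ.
μ ≥ 77.03

Lower bound (one-sided):
t* = 2.348 (one-sided for 99%)
Lower bound = x̄ - t* · s/√n = 78.5 - 2.348 · 8.2/√172 = 77.03

We are 99% confident that μ ≥ 77.03.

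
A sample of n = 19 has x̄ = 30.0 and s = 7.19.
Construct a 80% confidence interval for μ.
(27.81, 32.19)

t-interval (σ unknown):
df = n - 1 = 18
t* = 1.330 for 80% confidence

Margin of error = t* · s/√n = 1.330 · 7.19/√19 = 2.19

CI: (27.81, 32.19)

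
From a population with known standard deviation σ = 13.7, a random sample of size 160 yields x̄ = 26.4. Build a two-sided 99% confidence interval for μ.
(23.61, 29.19)

z-interval (σ known):
z* = 2.576 for 99% confidence

Margin of error = z* · σ/√n = 2.576 · 13.7/√160 = 2.79

CI: (26.4 - 2.79, 26.4 + 2.79) = (23.61, 29.19)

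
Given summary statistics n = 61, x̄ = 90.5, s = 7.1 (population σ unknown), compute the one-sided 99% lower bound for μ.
μ ≥ 88.33

Lower bound (one-sided):
t* = 2.390 (one-sided for 99%)
Lower bound = x̄ - t* · s/√n = 90.5 - 2.390 · 7.1/√61 = 88.33

We are 99% confident that μ ≥ 88.33.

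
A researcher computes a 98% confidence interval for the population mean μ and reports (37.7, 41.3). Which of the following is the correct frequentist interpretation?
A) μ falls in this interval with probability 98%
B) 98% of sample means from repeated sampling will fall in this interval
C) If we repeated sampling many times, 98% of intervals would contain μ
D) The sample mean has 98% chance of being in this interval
C

A) Wrong — μ is fixed; the randomness lives in the interval, not in μ.
B) Wrong — coverage applies to intervals containing μ, not to future x̄ values.
C) Correct — this is the frequentist long-run coverage interpretation.
D) Wrong — x̄ is observed and sits in the interval by construction.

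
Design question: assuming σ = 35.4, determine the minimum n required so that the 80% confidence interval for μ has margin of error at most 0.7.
n ≥ 4204

For margin E ≤ 0.7:
n ≥ (z* · σ / E)²
n ≥ (1.282 · 35.4 / 0.7)²
n ≥ 4203.26

Minimum n = 4204 (rounding up)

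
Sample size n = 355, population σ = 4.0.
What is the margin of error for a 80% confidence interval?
Margin of error = 0.27

Margin of error = z* · σ/√n
= 1.282 · 4.0/√355
= 1.282 · 4.0/18.8414
= 0.27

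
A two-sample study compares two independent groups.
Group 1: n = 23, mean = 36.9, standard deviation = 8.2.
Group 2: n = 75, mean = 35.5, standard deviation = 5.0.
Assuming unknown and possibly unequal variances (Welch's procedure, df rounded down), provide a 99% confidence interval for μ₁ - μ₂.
(-3.60, 6.40)

Difference: x̄₁ - x̄₂ = 1.40
SE = √(s₁²/n₁ + s₂²/n₂) = √(8.2²/23 + 5.0²/75) = 1.8047
df = 27.20 → 27 (Welch–Satterthwaite, rounded down)
t* = 2.771

CI: 1.40 ± 2.771 · 1.8047 = 1.40 ± 5.00 = (-3.60, 6.40)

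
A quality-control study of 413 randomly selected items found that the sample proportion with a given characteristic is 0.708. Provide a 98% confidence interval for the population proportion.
(0.656, 0.760)

Proportion CI:
SE = √(p̂(1-p̂)/n) = √(0.708 · 0.292 / 413) = 0.02237

z* = 2.326
Margin = z* · SE = 2.326 · 0.02237 = 0.0520

CI: 0.708 ± 0.0520 = (0.656, 0.760)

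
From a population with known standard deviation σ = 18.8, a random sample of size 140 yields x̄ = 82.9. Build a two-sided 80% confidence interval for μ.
(80.86, 84.94)

z-interval (σ known):
z* = 1.282 for 80% confidence

Margin of error = z* · σ/√n = 1.282 · 18.8/√140 = 2.04

CI: (82.9 - 2.04, 82.9 + 2.04) = (80.86, 84.94)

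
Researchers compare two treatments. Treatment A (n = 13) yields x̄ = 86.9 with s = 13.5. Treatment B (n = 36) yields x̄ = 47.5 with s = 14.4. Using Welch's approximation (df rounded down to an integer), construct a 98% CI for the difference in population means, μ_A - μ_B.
(28.25, 50.55)

Difference: x̄₁ - x̄₂ = 39.40
SE = √(s₁²/n₁ + s₂²/n₂) = √(13.5²/13 + 14.4²/36) = 4.4474
df = 22.58 → 22 (Welch–Satterthwaite, rounded down)
t* = 2.508

CI: 39.40 ± 2.508 · 4.4474 = 39.40 ± 11.15 = (28.25, 50.55)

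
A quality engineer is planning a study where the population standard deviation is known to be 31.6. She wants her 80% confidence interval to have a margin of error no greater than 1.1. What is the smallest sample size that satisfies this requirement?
n ≥ 1357

For margin E ≤ 1.1:
n ≥ (z* · σ / E)²
n ≥ (1.282 · 31.6 / 1.1)²
n ≥ 1356.33

Minimum n = 1357 (rounding up)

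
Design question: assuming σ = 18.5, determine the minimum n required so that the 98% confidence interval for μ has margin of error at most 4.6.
n ≥ 88

For margin E ≤ 4.6:
n ≥ (z* · σ / E)²
n ≥ (2.326 · 18.5 / 4.6)²
n ≥ 87.51

Minimum n = 88 (rounding up)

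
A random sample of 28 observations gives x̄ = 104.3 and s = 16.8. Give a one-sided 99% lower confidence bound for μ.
μ ≥ 96.45

Lower bound (one-sided):
t* = 2.473 (one-sided for 99%)
Lower bound = x̄ - t* · s/√n = 104.3 - 2.473 · 16.8/√28 = 96.45

We are 99% confident that μ ≥ 96.45.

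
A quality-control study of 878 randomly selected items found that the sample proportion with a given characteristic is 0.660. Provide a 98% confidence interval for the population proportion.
(0.623, 0.697)

Proportion CI:
SE = √(p̂(1-p̂)/n) = √(0.660 · 0.340 / 878) = 0.01599

z* = 2.326
Margin = z* · SE = 2.326 · 0.01599 = 0.0372

CI: 0.660 ± 0.0372 = (0.623, 0.697)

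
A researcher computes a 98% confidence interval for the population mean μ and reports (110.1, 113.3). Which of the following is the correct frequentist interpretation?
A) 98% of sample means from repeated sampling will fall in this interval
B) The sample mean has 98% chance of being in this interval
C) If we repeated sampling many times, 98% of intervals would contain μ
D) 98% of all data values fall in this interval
C

A) Wrong — coverage applies to intervals containing μ, not to future x̄ values.
B) Wrong — x̄ is observed and sits in the interval by construction.
C) Correct — this is the frequentist long-run coverage interpretation.
D) Wrong — a CI is about the parameter μ, not individual data values.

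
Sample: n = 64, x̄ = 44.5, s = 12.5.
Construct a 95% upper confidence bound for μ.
μ ≤ 47.11

Upper bound (one-sided):
t* = 1.669 (one-sided for 95%)
Upper bound = x̄ + t* · s/√n = 44.5 + 1.669 · 12.5/√64 = 47.11

We are 95% confident that μ ≤ 47.11.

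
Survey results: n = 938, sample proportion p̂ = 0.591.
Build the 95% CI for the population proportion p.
(0.560, 0.622)

Proportion CI:
SE = √(p̂(1-p̂)/n) = √(0.591 · 0.409 / 938) = 0.01605

z* = 1.960
Margin = z* · SE = 1.960 · 0.01605 = 0.0315

CI: 0.591 ± 0.0315 = (0.560, 0.622)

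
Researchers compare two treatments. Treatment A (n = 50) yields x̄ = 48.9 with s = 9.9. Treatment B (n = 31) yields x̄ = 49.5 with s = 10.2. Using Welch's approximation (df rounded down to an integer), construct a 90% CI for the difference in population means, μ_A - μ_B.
(-4.45, 3.25)

Difference: x̄₁ - x̄₂ = -0.60
SE = √(s₁²/n₁ + s₂²/n₂) = √(9.9²/50 + 10.2²/31) = 2.3057
df = 62.27 → 62 (Welch–Satterthwaite, rounded down)
t* = 1.670

CI: -0.60 ± 1.670 · 2.3057 = -0.60 ± 3.85 = (-4.45, 3.25)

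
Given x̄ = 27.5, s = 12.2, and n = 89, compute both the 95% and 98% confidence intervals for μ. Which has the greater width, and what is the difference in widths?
98% CI is wider by 0.99

df = 88
95% CI: t* = 1.987, (24.93, 30.07), width = 2 · t* · s/√n = 5.14
98% CI: t* = 2.369, (24.44, 30.56), width = 2 · t* · s/√n = 6.13

The 98% CI is wider by 6.13 - 5.14 = 0.99.
Higher confidence requires a wider interval.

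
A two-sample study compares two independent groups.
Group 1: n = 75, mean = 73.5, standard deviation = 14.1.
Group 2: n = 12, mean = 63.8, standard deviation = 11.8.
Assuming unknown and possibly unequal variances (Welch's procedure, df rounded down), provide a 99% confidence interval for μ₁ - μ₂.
(-1.33, 20.73)

Difference: x̄₁ - x̄₂ = 9.70
SE = √(s₁²/n₁ + s₂²/n₂) = √(14.1²/75 + 11.8²/12) = 3.7755
df = 16.47 → 16 (Welch–Satterthwaite, rounded down)
t* = 2.921

CI: 9.70 ± 2.921 · 3.7755 = 9.70 ± 11.03 = (-1.33, 20.73)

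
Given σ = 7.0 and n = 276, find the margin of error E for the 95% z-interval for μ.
Margin of error = 0.83

Margin of error = z* · σ/√n
= 1.960 · 7.0/√276
= 1.960 · 7.0/16.6132
= 0.83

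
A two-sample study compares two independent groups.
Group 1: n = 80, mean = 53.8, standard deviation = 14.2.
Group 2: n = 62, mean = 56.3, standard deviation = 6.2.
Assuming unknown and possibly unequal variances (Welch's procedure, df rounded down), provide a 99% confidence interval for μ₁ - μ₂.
(-7.14, 2.14)

Difference: x̄₁ - x̄₂ = -2.50
SE = √(s₁²/n₁ + s₂²/n₂) = √(14.2²/80 + 6.2²/62) = 1.7721
df = 113.73 → 113 (Welch–Satterthwaite, rounded down)
t* = 2.620

CI: -2.50 ± 2.620 · 1.7721 = -2.50 ± 4.64 = (-7.14, 2.14)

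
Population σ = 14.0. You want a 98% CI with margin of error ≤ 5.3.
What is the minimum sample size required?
n ≥ 38

For margin E ≤ 5.3:
n ≥ (z* · σ / E)²
n ≥ (2.326 · 14.0 / 5.3)²
n ≥ 37.75

Minimum n = 38 (rounding up)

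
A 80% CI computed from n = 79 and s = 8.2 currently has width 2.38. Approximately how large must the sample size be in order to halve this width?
n ≈ 316

CI width ∝ 1/√n
To reduce width by factor 2, need √n to grow by 2 → need 2² = 4 times as many samples.

Current: n = 79, width = 2.38
New: n = 316, width ≈ 1.18

Width reduced by factor of 2.38/1.18 = 2.02.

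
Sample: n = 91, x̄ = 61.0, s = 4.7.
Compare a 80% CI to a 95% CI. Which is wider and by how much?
95% CI is wider by 0.69

df = 90
80% CI: t* = 1.291, (60.36, 61.64), width = 2 · t* · s/√n = 1.27
95% CI: t* = 1.987, (60.02, 61.98), width = 2 · t* · s/√n = 1.96

The 95% CI is wider by 1.96 - 1.27 = 0.69.
Higher confidence requires a wider interval.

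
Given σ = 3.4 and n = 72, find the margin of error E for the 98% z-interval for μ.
Margin of error = 0.93

Margin of error = z* · σ/√n
= 2.326 · 3.4/√72
= 2.326 · 3.4/8.4853
= 0.93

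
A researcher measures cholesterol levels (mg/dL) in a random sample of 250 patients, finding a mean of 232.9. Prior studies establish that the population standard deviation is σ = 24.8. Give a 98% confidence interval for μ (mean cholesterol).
(229.25, 236.55)

z-interval (σ known):
z* = 2.326 for 98% confidence

Margin of error = z* · σ/√n = 2.326 · 24.8/√250 = 3.65

CI: (232.9 - 3.65, 232.9 + 3.65) = (229.25, 236.55)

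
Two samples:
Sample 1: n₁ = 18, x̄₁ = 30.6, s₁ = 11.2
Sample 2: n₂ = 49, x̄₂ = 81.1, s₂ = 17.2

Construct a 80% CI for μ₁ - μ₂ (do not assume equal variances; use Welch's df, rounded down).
(-55.19, -45.81)

Difference: x̄₁ - x̄₂ = -50.50
SE = √(s₁²/n₁ + s₂²/n₂) = √(11.2²/18 + 17.2²/49) = 3.6064
df = 46.78 → 46 (Welch–Satterthwaite, rounded down)
t* = 1.300

CI: -50.50 ± 1.300 · 3.6064 = -50.50 ± 4.69 = (-55.19, -45.81)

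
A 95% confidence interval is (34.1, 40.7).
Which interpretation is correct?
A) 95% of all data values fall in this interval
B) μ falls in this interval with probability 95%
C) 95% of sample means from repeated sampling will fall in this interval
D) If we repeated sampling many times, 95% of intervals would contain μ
D

A) Wrong — a CI is about the parameter μ, not individual data values.
B) Wrong — μ is fixed; the randomness lives in the interval, not in μ.
C) Wrong — coverage applies to intervals containing μ, not to future x̄ values.
D) Correct — this is the frequentist long-run coverage interpretation.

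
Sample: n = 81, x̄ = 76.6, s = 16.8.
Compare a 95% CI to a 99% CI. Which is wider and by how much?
99% CI is wider by 2.42

df = 80
95% CI: t* = 1.990, (72.89, 80.31), width = 2 · t* · s/√n = 7.43
99% CI: t* = 2.639, (71.67, 81.53), width = 2 · t* · s/√n = 9.85

The 99% CI is wider by 9.85 - 7.43 = 2.42.
Higher confidence requires a wider interval.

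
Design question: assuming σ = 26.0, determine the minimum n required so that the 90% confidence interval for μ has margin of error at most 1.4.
n ≥ 934

For margin E ≤ 1.4:
n ≥ (z* · σ / E)²
n ≥ (1.645 · 26.0 / 1.4)²
n ≥ 933.30

Minimum n = 934 (rounding up)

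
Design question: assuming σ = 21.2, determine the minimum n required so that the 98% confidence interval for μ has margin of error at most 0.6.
n ≥ 6755

For margin E ≤ 0.6:
n ≥ (z* · σ / E)²
n ≥ (2.326 · 21.2 / 0.6)²
n ≥ 6754.43

Minimum n = 6755 (rounding up)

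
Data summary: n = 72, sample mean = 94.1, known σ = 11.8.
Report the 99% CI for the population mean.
(90.52, 97.68)

z-interval (σ known):
z* = 2.576 for 99% confidence

Margin of error = z* · σ/√n = 2.576 · 11.8/√72 = 3.58

CI: (94.1 - 3.58, 94.1 + 3.58) = (90.52, 97.68)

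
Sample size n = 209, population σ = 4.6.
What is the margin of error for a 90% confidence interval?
Margin of error = 0.52

Margin of error = z* · σ/√n
= 1.645 · 4.6/√209
= 1.645 · 4.6/14.4568
= 0.52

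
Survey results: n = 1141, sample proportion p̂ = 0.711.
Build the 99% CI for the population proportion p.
(0.676, 0.746)

Proportion CI:
SE = √(p̂(1-p̂)/n) = √(0.711 · 0.289 / 1141) = 0.01342

z* = 2.576
Margin = z* · SE = 2.576 · 0.01342 = 0.0346

CI: 0.711 ± 0.0346 = (0.676, 0.746)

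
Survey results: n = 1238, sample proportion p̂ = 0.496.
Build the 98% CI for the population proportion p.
(0.463, 0.529)

Proportion CI:
SE = √(p̂(1-p̂)/n) = √(0.496 · 0.504 / 1238) = 0.01421

z* = 2.326
Margin = z* · SE = 2.326 · 0.01421 = 0.0331

CI: 0.496 ± 0.0331 = (0.463, 0.529)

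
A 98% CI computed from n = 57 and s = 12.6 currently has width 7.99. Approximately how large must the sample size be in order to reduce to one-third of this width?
n ≈ 513

CI width ∝ 1/√n
To reduce width by factor 3, need √n to grow by 3 → need 3² = 9 times as many samples.

Current: n = 57, width = 7.99
New: n = 513, width ≈ 2.60

Width reduced by factor of 7.99/2.60 = 3.07.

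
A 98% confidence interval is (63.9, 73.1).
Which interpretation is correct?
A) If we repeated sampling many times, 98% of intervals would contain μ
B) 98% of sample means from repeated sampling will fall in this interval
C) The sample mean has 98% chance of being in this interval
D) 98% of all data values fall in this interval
A

A) Correct — this is the frequentist long-run coverage interpretation.
B) Wrong — coverage applies to intervals containing μ, not to future x̄ values.
C) Wrong — x̄ is observed and sits in the interval by construction.
D) Wrong — a CI is about the parameter μ, not individual data values.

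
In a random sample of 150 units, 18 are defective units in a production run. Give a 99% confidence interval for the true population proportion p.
(0.052, 0.188)

Proportion CI:
p̂ = 18/150 = 0.12000
SE = √(p̂(1-p̂)/n) = √(0.12000 · 0.88000 / 150) = 0.02653

z* = 2.576
Margin = z* · SE = 2.576 · 0.02653 = 0.0683

CI: 0.12000 ± 0.0683 = (0.052, 0.188)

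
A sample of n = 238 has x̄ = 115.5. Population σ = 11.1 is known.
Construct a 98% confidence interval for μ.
(113.83, 117.17)

z-interval (σ known):
z* = 2.326 for 98% confidence

Margin of error = z* · σ/√n = 2.326 · 11.1/√238 = 1.67

CI: (115.5 - 1.67, 115.5 + 1.67) = (113.83, 117.17)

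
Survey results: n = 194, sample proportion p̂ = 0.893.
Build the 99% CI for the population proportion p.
(0.836, 0.950)

Proportion CI:
SE = √(p̂(1-p̂)/n) = √(0.893 · 0.107 / 194) = 0.02219

z* = 2.576
Margin = z* · SE = 2.576 · 0.02219 = 0.0572

CI: 0.893 ± 0.0572 = (0.836, 0.950)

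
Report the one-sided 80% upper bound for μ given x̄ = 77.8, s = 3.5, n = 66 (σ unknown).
μ ≤ 78.16

Upper bound (one-sided):
t* = 0.847 (one-sided for 80%)
Upper bound = x̄ + t* · s/√n = 77.8 + 0.847 · 3.5/√66 = 78.16

We are 80% confident that μ ≤ 78.16.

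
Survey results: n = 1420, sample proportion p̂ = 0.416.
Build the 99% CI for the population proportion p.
(0.382, 0.450)

Proportion CI:
SE = √(p̂(1-p̂)/n) = √(0.416 · 0.584 / 1420) = 0.01308

z* = 2.576
Margin = z* · SE = 2.576 · 0.01308 = 0.0337

CI: 0.416 ± 0.0337 = (0.382, 0.450)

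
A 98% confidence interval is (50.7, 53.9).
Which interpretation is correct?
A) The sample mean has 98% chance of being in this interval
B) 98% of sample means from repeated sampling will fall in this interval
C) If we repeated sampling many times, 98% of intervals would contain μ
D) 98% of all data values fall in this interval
C

A) Wrong — x̄ is observed and sits in the interval by construction.
B) Wrong — coverage applies to intervals containing μ, not to future x̄ values.
C) Correct — this is the frequentist long-run coverage interpretation.
D) Wrong — a CI is about the parameter μ, not individual data values.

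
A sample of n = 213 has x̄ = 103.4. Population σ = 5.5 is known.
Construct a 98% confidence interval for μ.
(102.52, 104.28)

z-interval (σ known):
z* = 2.326 for 98% confidence

Margin of error = z* · σ/√n = 2.326 · 5.5/√213 = 0.88

CI: (103.4 - 0.88, 103.4 + 0.88) = (102.52, 104.28)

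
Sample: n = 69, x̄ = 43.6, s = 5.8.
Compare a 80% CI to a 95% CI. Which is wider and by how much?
95% CI is wider by 0.98

df = 68
80% CI: t* = 1.294, (42.70, 44.50), width = 2 · t* · s/√n = 1.81
95% CI: t* = 1.995, (42.21, 44.99), width = 2 · t* · s/√n = 2.79

The 95% CI is wider by 2.79 - 1.81 = 0.98.
Higher confidence requires a wider interval.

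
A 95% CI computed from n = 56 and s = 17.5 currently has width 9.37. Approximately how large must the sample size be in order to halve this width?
n ≈ 224

CI width ∝ 1/√n
To reduce width by factor 2, need √n to grow by 2 → need 2² = 4 times as many samples.

Current: n = 56, width = 9.37
New: n = 224, width ≈ 4.61

Width reduced by factor of 9.37/4.61 = 2.03.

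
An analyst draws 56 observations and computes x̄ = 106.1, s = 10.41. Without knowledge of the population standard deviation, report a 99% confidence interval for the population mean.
(102.39, 109.81)

t-interval (σ unknown):
df = n - 1 = 55
t* = 2.668 for 99% confidence

Margin of error = t* · s/√n = 2.668 · 10.41/√56 = 3.71

CI: (102.39, 109.81)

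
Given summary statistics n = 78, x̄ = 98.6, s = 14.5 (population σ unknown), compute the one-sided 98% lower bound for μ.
μ ≥ 95.17

Lower bound (one-sided):
t* = 2.089 (one-sided for 98%)
Lower bound = x̄ - t* · s/√n = 98.6 - 2.089 · 14.5/√78 = 95.17

We are 98% confident that μ ≥ 95.17.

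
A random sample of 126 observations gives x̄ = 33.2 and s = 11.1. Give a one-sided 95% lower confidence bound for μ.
μ ≥ 31.56

Lower bound (one-sided):
t* = 1.657 (one-sided for 95%)
Lower bound = x̄ - t* · s/√n = 33.2 - 1.657 · 11.1/√126 = 31.56

We are 95% confident that μ ≥ 31.56.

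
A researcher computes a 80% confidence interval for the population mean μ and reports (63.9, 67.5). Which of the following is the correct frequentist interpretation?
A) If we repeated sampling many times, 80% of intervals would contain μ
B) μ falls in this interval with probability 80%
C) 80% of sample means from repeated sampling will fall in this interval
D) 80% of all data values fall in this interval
A

A) Correct — this is the frequentist long-run coverage interpretation.
B) Wrong — μ is fixed; the randomness lives in the interval, not in μ.
C) Wrong — coverage applies to intervals containing μ, not to future x̄ values.
D) Wrong — a CI is about the parameter μ, not individual data values.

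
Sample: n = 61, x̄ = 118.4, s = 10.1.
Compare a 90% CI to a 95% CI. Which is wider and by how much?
95% CI is wider by 0.85

df = 60
90% CI: t* = 1.671, (116.24, 120.56), width = 2 · t* · s/√n = 4.32
95% CI: t* = 2.000, (115.81, 120.99), width = 2 · t* · s/√n = 5.17

The 95% CI is wider by 5.17 - 4.32 = 0.85.
Higher confidence requires a wider interval.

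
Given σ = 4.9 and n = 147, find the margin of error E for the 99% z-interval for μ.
Margin of error = 1.04

Margin of error = z* · σ/√n
= 2.576 · 4.9/√147
= 2.576 · 4.9/12.1244
= 1.04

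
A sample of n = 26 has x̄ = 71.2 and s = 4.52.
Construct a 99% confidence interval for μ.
(68.73, 73.67)

t-interval (σ unknown):
df = n - 1 = 25
t* = 2.787 for 99% confidence

Margin of error = t* · s/√n = 2.787 · 4.52/√26 = 2.47

CI: (68.73, 73.67)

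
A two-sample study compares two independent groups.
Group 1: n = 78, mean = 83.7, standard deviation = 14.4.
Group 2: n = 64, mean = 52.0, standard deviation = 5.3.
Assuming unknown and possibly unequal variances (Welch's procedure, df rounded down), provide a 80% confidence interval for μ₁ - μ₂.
(29.43, 33.97)

Difference: x̄₁ - x̄₂ = 31.70
SE = √(s₁²/n₁ + s₂²/n₂) = √(14.4²/78 + 5.3²/64) = 1.7599
df = 101.15 → 101 (Welch–Satterthwaite, rounded down)
t* = 1.290

CI: 31.70 ± 1.290 · 1.7599 = 31.70 ± 2.27 = (29.43, 33.97)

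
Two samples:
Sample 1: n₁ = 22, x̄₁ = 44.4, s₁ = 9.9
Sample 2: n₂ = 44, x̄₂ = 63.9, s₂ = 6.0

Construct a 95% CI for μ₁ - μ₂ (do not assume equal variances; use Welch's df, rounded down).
(-24.20, -14.80)

Difference: x̄₁ - x̄₂ = -19.50
SE = √(s₁²/n₁ + s₂²/n₂) = √(9.9²/22 + 6.0²/44) = 2.2963
df = 28.95 → 28 (Welch–Satterthwaite, rounded down)
t* = 2.048

CI: -19.50 ± 2.048 · 2.2963 = -19.50 ± 4.70 = (-24.20, -14.80)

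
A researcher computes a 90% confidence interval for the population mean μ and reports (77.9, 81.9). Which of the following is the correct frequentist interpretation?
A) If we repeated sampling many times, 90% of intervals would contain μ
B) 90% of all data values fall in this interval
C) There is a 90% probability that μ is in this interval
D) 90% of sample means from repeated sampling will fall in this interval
A

A) Correct — this is the frequentist long-run coverage interpretation.
B) Wrong — a CI is about the parameter μ, not individual data values.
C) Wrong — μ is fixed; the randomness lives in the interval, not in μ.
D) Wrong — coverage applies to intervals containing μ, not to future x̄ values.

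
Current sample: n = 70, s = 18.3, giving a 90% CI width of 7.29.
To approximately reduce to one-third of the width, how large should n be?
n ≈ 630

CI width ∝ 1/√n
To reduce width by factor 3, need √n to grow by 3 → need 3² = 9 times as many samples.

Current: n = 70, width = 7.29
New: n = 630, width ≈ 2.40

Width reduced by factor of 7.29/2.40 = 3.04.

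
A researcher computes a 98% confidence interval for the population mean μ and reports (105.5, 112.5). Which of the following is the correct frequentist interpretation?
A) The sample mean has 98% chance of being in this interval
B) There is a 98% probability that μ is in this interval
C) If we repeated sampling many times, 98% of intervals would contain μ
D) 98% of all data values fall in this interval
C

A) Wrong — x̄ is observed and sits in the interval by construction.
B) Wrong — μ is fixed; the randomness lives in the interval, not in μ.
C) Correct — this is the frequentist long-run coverage interpretation.
D) Wrong — a CI is about the parameter μ, not individual data values.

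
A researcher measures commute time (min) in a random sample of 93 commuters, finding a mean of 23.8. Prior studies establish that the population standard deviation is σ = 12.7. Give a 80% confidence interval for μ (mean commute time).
(22.11, 25.49)

z-interval (σ known):
z* = 1.282 for 80% confidence

Margin of error = z* · σ/√n = 1.282 · 12.7/√93 = 1.69

CI: (23.8 - 1.69, 23.8 + 1.69) = (22.11, 25.49)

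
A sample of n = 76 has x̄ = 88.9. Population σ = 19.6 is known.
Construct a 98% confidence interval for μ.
(83.67, 94.13)

z-interval (σ known):
z* = 2.326 for 98% confidence

Margin of error = z* · σ/√n = 2.326 · 19.6/√76 = 5.23

CI: (88.9 - 5.23, 88.9 + 5.23) = (83.67, 94.13)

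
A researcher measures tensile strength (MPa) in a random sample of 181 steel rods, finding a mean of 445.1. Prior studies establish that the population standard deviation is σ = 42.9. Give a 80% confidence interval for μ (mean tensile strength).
(441.01, 449.19)

z-interval (σ known):
z* = 1.282 for 80% confidence

Margin of error = z* · σ/√n = 1.282 · 42.9/√181 = 4.09

CI: (445.1 - 4.09, 445.1 + 4.09) = (441.01, 449.19)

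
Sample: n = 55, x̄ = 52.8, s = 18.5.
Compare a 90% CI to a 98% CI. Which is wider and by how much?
98% CI is wider by 3.61

df = 54
90% CI: t* = 1.674, (48.62, 56.98), width = 2 · t* · s/√n = 8.35
98% CI: t* = 2.397, (46.82, 58.78), width = 2 · t* · s/√n = 11.96

The 98% CI is wider by 11.96 - 8.35 = 3.61.
Higher confidence requires a wider interval.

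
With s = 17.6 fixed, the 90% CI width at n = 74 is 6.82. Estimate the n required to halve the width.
n ≈ 296

CI width ∝ 1/√n
To reduce width by factor 2, need √n to grow by 2 → need 2² = 4 times as many samples.

Current: n = 74, width = 6.82
New: n = 296, width ≈ 3.38

Width reduced by factor of 6.82/3.38 = 2.02.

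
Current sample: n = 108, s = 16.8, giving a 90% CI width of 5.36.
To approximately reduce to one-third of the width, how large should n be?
n ≈ 972

CI width ∝ 1/√n
To reduce width by factor 3, need √n to grow by 3 → need 3² = 9 times as many samples.

Current: n = 108, width = 5.36
New: n = 972, width ≈ 1.77

Width reduced by factor of 5.36/1.77 = 3.03.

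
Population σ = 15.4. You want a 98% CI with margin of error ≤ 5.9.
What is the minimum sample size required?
n ≥ 37

For margin E ≤ 5.9:
n ≥ (z* · σ / E)²
n ≥ (2.326 · 15.4 / 5.9)²
n ≥ 36.86

Minimum n = 37 (rounding up)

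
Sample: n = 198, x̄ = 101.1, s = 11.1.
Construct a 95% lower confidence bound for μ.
μ ≥ 99.80

Lower bound (one-sided):
t* = 1.653 (one-sided for 95%)
Lower bound = x̄ - t* · s/√n = 101.1 - 1.653 · 11.1/√198 = 99.80

We are 95% confident that μ ≥ 99.80.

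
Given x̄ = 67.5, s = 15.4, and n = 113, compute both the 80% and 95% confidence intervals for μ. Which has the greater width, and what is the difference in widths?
95% CI is wider by 2.01

df = 112
80% CI: t* = 1.289, (65.63, 69.37), width = 2 · t* · s/√n = 3.73
95% CI: t* = 1.981, (64.63, 70.37), width = 2 · t* · s/√n = 5.74

The 95% CI is wider by 5.74 - 3.73 = 2.01.
Higher confidence requires a wider interval.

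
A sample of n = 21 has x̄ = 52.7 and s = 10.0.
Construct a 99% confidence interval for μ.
(46.49, 58.91)

t-interval (σ unknown):
df = n - 1 = 20
t* = 2.845 for 99% confidence

Margin of error = t* · s/√n = 2.845 · 10.0/√21 = 6.21

CI: (46.49, 58.91)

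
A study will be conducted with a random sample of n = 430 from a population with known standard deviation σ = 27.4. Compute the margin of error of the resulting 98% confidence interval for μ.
Margin of error = 3.07

Margin of error = z* · σ/√n
= 2.326 · 27.4/√430
= 2.326 · 27.4/20.7364
= 3.07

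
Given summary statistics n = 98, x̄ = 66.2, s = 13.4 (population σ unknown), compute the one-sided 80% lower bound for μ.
μ ≥ 65.06

Lower bound (one-sided):
t* = 0.845 (one-sided for 80%)
Lower bound = x̄ - t* · s/√n = 66.2 - 0.845 · 13.4/√98 = 65.06

We are 80% confident that μ ≥ 65.06.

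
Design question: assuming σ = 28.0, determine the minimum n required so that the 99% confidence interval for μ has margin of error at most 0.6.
n ≥ 14452

For margin E ≤ 0.6:
n ≥ (z* · σ / E)²
n ≥ (2.576 · 28.0 / 0.6)²
n ≥ 14451.25

Minimum n = 14452 (rounding up)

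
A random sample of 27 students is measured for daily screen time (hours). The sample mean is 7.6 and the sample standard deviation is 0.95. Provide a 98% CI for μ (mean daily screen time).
(7.15, 8.05)

t-interval (σ unknown):
df = n - 1 = 26
t* = 2.479 for 98% confidence

Margin of error = t* · s/√n = 2.479 · 0.95/√27 = 0.45

CI: (7.15, 8.05)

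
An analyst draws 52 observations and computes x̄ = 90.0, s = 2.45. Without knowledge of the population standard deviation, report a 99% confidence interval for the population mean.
(89.09, 90.91)

t-interval (σ unknown):
df = n - 1 = 51
t* = 2.676 for 99% confidence

Margin of error = t* · s/√n = 2.676 · 2.45/√52 = 0.91

CI: (89.09, 90.91)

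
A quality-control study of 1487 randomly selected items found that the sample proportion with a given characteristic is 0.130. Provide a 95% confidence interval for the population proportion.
(0.113, 0.147)

Proportion CI:
SE = √(p̂(1-p̂)/n) = √(0.130 · 0.870 / 1487) = 0.00872

z* = 1.960
Margin = z* · SE = 1.960 · 0.00872 = 0.0171

CI: 0.130 ± 0.0171 = (0.113, 0.147)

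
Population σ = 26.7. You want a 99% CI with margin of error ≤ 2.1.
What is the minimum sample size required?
n ≥ 1073

For margin E ≤ 2.1:
n ≥ (z* · σ / E)²
n ≥ (2.576 · 26.7 / 2.1)²
n ≥ 1072.69

Minimum n = 1073 (rounding up)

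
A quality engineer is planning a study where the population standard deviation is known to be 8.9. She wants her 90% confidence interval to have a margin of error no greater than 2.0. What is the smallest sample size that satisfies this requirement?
n ≥ 54

For margin E ≤ 2.0:
n ≥ (z* · σ / E)²
n ≥ (1.645 · 8.9 / 2.0)²
n ≥ 53.59

Minimum n = 54 (rounding up)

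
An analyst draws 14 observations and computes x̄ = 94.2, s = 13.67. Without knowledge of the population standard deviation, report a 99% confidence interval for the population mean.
(83.20, 105.20)

t-interval (σ unknown):
df = n - 1 = 13
t* = 3.012 for 99% confidence

Margin of error = t* · s/√n = 3.012 · 13.67/√14 = 11.00

CI: (83.20, 105.20)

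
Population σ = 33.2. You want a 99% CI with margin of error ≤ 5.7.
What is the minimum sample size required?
n ≥ 226

For margin E ≤ 5.7:
n ≥ (z* · σ / E)²
n ≥ (2.576 · 33.2 / 5.7)²
n ≥ 225.12

Minimum n = 226 (rounding up)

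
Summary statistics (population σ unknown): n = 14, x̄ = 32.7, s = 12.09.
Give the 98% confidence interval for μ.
(24.14, 41.26)

t-interval (σ unknown):
df = n - 1 = 13
t* = 2.650 for 98% confidence

Margin of error = t* · s/√n = 2.650 · 12.09/√14 = 8.56

CI: (24.14, 41.26)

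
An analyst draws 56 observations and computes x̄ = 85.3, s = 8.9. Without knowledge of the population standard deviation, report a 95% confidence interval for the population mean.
(82.92, 87.68)

t-interval (σ unknown):
df = n - 1 = 55
t* = 2.004 for 95% confidence

Margin of error = t* · s/√n = 2.004 · 8.9/√56 = 2.38

CI: (82.92, 87.68)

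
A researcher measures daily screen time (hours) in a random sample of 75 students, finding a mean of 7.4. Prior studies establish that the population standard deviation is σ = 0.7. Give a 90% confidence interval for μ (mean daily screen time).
(7.27, 7.53)

z-interval (σ known):
z* = 1.645 for 90% confidence

Margin of error = z* · σ/√n = 1.645 · 0.7/√75 = 0.13

CI: (7.4 - 0.13, 7.4 + 0.13) = (7.27, 7.53)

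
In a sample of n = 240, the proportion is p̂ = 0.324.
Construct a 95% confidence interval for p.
(0.265, 0.383)

Proportion CI:
SE = √(p̂(1-p̂)/n) = √(0.324 · 0.676 / 240) = 0.03021

z* = 1.960
Margin = z* · SE = 1.960 · 0.03021 = 0.0592

CI: 0.324 ± 0.0592 = (0.265, 0.383)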